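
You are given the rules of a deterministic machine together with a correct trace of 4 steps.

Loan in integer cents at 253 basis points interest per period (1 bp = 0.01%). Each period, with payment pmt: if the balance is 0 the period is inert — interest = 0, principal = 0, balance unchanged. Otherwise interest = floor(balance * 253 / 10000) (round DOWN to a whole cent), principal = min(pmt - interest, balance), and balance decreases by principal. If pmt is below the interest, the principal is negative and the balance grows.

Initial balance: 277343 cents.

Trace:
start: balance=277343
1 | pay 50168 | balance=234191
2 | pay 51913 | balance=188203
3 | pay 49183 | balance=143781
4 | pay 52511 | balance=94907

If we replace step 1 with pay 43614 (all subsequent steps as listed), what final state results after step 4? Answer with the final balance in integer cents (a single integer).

101970

(re-executing from step 1 with the substitution; state before step 1: balance=277343)
1 | pay 43614 | balance=240745
2 | pay 51913 | balance=194922
3 | pay 49183 | balance=150670
4 | pay 52511 | balance=101970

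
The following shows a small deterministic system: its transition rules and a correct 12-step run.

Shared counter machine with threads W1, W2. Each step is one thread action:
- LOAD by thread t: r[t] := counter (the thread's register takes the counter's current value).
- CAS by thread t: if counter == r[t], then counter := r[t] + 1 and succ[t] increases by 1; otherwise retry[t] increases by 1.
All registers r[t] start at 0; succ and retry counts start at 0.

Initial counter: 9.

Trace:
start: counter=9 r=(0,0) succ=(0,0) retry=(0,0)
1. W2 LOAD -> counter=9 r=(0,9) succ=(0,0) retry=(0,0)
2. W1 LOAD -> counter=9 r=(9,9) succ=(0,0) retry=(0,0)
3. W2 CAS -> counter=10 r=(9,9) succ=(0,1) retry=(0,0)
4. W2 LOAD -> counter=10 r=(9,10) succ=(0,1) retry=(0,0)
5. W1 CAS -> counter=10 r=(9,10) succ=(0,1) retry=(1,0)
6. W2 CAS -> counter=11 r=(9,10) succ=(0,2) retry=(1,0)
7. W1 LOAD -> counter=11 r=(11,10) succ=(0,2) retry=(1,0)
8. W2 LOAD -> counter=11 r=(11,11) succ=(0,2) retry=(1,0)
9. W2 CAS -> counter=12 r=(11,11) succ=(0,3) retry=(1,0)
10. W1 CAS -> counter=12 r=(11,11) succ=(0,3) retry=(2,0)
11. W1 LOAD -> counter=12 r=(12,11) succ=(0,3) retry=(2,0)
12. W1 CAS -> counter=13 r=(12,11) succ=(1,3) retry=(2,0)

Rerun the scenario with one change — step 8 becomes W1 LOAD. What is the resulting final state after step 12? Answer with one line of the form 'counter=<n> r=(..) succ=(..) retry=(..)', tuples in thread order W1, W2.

counter=13 r=(12,10) succ=(2,2) retry=(1,1)

(re-executing from step 8 with the substitution; state before step 8: counter=11 r=(11,10) succ=(0,2) retry=(1,0))
8. W1 LOAD -> counter=11 r=(11,10) succ=(0,2) retry=(1,0)
9. W2 CAS -> counter=11 r=(11,10) succ=(0,2) retry=(1,1)
10. W1 CAS -> counter=12 r=(11,10) succ=(1,2) retry=(1,1)
11. W1 LOAD -> counter=12 r=(12,10) succ=(1,2) retry=(1,1)
12. W1 CAS -> counter=13 r=(12,10) succ=(2,2) retry=(1,1)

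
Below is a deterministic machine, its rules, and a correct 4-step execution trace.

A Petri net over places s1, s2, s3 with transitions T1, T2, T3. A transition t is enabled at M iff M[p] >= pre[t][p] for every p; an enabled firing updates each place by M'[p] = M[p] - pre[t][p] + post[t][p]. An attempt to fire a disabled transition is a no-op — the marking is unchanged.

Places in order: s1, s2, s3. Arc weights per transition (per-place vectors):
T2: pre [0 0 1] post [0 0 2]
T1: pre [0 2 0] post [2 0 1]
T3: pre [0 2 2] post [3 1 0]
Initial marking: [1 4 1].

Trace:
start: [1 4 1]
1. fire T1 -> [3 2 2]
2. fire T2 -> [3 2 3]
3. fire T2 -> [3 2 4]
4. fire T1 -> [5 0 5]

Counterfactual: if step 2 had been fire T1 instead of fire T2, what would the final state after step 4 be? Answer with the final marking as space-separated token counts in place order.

(re-executing from step 2 with the substitution; state before step 2: [3 2 2])
2. fire T1 -> [5 0 3]
3. fire T2 -> [5 0 4]
4. fire T1 -> [5 0 4]

5 0 4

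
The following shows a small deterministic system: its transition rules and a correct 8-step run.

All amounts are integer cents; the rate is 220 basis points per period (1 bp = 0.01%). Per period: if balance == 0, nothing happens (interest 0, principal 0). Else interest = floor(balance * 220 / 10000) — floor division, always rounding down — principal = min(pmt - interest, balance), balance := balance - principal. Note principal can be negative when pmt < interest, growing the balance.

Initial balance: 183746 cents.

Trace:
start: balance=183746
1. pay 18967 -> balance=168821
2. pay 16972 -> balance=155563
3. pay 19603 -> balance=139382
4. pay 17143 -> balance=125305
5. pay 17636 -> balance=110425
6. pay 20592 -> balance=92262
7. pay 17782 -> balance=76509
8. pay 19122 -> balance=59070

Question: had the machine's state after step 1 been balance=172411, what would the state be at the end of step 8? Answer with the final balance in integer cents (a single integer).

state after step 1 := balance=172411
2. pay 16972 -> balance=159232
3. pay 19603 -> balance=143132
4. pay 17143 -> balance=129137
5. pay 17636 -> balance=114342
6. pay 20592 -> balance=96265
7. pay 17782 -> balance=80600
8. pay 19122 -> balance=63251

63251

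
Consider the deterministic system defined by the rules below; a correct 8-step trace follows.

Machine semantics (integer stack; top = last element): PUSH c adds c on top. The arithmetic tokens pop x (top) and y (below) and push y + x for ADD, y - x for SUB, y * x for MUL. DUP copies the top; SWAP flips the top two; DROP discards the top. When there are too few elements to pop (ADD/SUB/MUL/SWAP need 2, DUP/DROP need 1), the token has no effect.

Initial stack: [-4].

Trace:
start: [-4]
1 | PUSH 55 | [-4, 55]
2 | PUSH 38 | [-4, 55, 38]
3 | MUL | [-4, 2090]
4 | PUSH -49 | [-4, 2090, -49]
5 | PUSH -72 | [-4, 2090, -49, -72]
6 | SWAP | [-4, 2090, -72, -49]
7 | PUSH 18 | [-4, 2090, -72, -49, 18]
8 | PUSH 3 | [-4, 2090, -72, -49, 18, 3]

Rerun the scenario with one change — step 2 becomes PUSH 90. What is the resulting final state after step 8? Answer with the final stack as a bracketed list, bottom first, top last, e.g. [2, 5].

(re-executing from step 2 with the substitution; state before step 2: [-4, 55])
2 | PUSH 90 | [-4, 55, 90]
3 | MUL | [-4, 4950]
4 | PUSH -49 | [-4, 4950, -49]
5 | PUSH -72 | [-4, 4950, -49, -72]
6 | SWAP | [-4, 4950, -72, -49]
7 | PUSH 18 | [-4, 4950, -72, -49, 18]
8 | PUSH 3 | [-4, 4950, -72, -49, 18, 3]

[-4, 4950, -72, -49, 18, 3]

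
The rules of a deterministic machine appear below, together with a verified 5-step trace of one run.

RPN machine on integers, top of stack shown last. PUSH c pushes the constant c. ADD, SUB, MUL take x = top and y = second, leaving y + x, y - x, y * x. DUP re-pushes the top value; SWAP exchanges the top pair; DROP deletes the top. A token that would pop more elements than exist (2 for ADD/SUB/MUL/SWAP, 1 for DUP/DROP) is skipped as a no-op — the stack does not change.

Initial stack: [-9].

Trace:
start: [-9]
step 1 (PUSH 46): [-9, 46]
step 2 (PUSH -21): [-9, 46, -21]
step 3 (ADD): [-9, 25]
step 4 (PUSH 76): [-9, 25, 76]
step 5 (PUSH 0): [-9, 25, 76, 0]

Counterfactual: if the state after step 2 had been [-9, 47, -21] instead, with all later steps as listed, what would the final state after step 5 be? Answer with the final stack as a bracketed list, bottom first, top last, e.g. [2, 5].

state after step 2 := [-9, 47, -21]
step 3 (ADD): [-9, 26]
step 4 (PUSH 76): [-9, 26, 76]
step 5 (PUSH 0): [-9, 26, 76, 0]

[-9, 26, 76, 0]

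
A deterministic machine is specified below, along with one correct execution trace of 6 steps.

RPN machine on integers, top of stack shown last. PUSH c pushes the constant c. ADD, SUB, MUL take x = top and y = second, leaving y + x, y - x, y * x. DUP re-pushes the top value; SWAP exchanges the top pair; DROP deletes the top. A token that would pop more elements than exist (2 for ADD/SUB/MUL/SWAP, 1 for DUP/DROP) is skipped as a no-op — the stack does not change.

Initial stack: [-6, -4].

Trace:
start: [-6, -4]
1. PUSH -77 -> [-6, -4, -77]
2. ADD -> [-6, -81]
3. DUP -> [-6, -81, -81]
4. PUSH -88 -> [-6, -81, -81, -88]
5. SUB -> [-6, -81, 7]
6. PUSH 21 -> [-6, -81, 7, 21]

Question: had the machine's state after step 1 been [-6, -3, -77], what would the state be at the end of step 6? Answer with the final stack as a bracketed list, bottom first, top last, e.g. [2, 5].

[-6, -80, 8, 21]

state after step 1 := [-6, -3, -77]
2. ADD -> [-6, -80]
3. DUP -> [-6, -80, -80]
4. PUSH -88 -> [-6, -80, -80, -88]
5. SUB -> [-6, -80, 8]
6. PUSH 21 -> [-6, -80, 8, 21]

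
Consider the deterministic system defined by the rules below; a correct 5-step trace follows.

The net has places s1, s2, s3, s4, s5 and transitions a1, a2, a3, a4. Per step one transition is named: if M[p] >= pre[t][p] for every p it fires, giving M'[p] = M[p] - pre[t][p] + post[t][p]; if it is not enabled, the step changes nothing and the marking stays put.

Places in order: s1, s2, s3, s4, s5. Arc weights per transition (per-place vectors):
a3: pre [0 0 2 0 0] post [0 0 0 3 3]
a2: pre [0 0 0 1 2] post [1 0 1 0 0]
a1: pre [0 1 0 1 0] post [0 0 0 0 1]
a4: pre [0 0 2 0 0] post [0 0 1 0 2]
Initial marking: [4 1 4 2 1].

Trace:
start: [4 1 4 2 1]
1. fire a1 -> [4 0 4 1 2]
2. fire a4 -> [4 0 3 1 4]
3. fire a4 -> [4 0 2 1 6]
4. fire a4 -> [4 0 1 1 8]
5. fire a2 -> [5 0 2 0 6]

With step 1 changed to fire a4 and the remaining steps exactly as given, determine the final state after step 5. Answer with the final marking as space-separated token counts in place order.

5 1 2 1 5

(re-executing from step 1 with the substitution; state before step 1: [4 1 4 2 1])
1. fire a4 -> [4 1 3 2 3]
2. fire a4 -> [4 1 2 2 5]
3. fire a4 -> [4 1 1 2 7]
4. fire a4 -> [4 1 1 2 7]
5. fire a2 -> [5 1 2 1 5]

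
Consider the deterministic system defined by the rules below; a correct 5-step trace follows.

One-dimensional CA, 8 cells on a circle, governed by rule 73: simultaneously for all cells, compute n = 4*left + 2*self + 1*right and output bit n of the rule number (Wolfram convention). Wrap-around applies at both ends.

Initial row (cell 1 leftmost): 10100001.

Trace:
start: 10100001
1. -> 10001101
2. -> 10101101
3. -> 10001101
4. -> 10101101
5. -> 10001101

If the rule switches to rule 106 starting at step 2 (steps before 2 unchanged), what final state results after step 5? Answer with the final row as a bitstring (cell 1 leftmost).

(re-executing steps 2..5 under rule 106; state before step 2: 10001101)
2. -> 10011111
3. -> 10110000
4. -> 01110001
5. -> 11010010

11010010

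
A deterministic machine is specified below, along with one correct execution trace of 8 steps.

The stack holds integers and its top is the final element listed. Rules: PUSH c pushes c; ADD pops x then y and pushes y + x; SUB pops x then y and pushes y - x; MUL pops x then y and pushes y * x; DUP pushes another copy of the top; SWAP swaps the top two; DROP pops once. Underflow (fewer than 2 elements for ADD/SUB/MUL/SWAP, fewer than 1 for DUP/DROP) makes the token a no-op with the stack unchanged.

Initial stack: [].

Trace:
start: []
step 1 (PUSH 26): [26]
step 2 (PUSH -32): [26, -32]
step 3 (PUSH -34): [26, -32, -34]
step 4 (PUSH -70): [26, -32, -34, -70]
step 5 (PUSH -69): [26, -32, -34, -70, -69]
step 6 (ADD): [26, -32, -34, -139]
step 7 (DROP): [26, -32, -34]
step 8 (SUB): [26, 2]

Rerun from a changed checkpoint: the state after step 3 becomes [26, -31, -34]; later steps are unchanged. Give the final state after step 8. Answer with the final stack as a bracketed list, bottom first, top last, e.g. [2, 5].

[26, 3]

state after step 3 := [26, -31, -34]
step 4 (PUSH -70): [26, -31, -34, -70]
step 5 (PUSH -69): [26, -31, -34, -70, -69]
step 6 (ADD): [26, -31, -34, -139]
step 7 (DROP): [26, -31, -34]
step 8 (SUB): [26, 3]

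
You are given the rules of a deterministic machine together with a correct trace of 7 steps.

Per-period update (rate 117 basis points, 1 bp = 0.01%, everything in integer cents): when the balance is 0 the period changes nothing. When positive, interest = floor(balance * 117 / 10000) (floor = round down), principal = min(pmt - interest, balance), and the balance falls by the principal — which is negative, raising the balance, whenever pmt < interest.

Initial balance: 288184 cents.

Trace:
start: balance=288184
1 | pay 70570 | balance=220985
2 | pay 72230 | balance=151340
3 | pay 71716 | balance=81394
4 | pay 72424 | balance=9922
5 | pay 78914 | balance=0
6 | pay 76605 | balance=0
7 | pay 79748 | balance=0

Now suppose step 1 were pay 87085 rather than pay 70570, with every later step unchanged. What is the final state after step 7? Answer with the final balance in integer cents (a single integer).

(re-executing from step 1 with the substitution; state before step 1: balance=288184)
1 | pay 87085 | balance=204470
2 | pay 72230 | balance=134632
3 | pay 71716 | balance=64491
4 | pay 72424 | balance=0
5 | pay 78914 | balance=0
6 | pay 76605 | balance=0
7 | pay 79748 | balance=0

0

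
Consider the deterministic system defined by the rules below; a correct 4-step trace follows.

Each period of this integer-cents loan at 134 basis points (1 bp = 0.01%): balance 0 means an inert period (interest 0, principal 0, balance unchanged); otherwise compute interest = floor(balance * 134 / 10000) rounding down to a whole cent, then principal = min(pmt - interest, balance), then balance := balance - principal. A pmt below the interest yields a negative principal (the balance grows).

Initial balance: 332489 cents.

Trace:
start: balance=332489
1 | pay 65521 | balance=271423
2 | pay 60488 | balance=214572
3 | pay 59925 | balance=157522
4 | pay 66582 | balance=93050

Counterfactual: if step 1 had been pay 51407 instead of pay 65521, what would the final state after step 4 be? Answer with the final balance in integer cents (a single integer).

107739

(re-executing from step 1 with the substitution; state before step 1: balance=332489)
1 | pay 51407 | balance=285537
2 | pay 60488 | balance=228875
3 | pay 59925 | balance=172016
4 | pay 66582 | balance=107739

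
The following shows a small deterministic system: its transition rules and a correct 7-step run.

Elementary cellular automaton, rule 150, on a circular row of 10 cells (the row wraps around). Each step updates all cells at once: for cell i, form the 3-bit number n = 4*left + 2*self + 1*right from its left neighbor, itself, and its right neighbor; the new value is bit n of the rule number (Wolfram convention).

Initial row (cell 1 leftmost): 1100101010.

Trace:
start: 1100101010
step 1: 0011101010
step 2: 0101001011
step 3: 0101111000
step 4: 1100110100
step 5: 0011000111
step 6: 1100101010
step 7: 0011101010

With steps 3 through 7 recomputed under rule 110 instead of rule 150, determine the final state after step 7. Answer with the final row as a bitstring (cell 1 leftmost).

1100010000

(re-executing steps 3..7 under rule 110; state before step 3: 0101001011)
step 3: 1111011111
step 4: 0001110000
step 5: 0011010000
step 6: 0111110000
step 7: 1100010000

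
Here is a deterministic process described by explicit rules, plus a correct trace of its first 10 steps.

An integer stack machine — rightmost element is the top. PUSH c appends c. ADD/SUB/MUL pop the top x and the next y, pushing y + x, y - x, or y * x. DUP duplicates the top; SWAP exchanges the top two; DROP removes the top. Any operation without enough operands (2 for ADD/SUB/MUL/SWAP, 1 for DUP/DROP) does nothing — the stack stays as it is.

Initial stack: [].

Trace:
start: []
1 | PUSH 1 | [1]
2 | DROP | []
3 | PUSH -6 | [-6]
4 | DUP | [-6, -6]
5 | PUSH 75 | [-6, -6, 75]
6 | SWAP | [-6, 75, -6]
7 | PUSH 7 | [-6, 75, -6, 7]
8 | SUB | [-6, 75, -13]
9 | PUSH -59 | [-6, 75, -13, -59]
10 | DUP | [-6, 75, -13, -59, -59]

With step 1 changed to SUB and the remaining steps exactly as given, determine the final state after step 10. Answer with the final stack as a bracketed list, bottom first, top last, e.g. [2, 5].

[-6, 75, -13, -59, -59]

(re-executing from step 1 with the substitution; state before step 1: [])
1 | SUB | []
2 | DROP | []
3 | PUSH -6 | [-6]
4 | DUP | [-6, -6]
5 | PUSH 75 | [-6, -6, 75]
6 | SWAP | [-6, 75, -6]
7 | PUSH 7 | [-6, 75, -6, 7]
8 | SUB | [-6, 75, -13]
9 | PUSH -59 | [-6, 75, -13, -59]
10 | DUP | [-6, 75, -13, -59, -59]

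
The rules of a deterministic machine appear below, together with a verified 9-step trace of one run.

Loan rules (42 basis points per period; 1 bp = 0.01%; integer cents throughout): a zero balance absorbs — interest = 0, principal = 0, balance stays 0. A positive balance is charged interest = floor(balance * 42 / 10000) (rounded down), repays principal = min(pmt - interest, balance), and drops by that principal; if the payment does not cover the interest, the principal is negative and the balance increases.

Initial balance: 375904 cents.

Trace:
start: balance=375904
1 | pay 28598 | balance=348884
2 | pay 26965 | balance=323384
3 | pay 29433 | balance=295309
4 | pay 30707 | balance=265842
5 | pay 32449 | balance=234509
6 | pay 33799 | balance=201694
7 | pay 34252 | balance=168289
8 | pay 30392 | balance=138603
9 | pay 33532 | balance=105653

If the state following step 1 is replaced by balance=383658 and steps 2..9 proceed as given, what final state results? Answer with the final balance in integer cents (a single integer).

state after step 1 := balance=383658
2 | pay 26965 | balance=358304
3 | pay 29433 | balance=330375
4 | pay 30707 | balance=301055
5 | pay 32449 | balance=269870
6 | pay 33799 | balance=237204
7 | pay 34252 | balance=203948
8 | pay 30392 | balance=174412
9 | pay 33532 | balance=141612

141612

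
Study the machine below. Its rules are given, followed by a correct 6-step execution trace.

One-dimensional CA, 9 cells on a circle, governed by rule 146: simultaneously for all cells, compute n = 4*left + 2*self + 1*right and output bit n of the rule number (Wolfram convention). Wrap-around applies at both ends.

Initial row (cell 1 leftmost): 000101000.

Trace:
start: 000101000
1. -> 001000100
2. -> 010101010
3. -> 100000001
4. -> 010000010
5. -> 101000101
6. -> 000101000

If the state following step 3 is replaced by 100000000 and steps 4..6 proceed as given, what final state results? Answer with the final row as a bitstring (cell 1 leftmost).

state after step 3 := 100000000
4. -> 010000001
5. -> 001000010
6. -> 010100101

010100101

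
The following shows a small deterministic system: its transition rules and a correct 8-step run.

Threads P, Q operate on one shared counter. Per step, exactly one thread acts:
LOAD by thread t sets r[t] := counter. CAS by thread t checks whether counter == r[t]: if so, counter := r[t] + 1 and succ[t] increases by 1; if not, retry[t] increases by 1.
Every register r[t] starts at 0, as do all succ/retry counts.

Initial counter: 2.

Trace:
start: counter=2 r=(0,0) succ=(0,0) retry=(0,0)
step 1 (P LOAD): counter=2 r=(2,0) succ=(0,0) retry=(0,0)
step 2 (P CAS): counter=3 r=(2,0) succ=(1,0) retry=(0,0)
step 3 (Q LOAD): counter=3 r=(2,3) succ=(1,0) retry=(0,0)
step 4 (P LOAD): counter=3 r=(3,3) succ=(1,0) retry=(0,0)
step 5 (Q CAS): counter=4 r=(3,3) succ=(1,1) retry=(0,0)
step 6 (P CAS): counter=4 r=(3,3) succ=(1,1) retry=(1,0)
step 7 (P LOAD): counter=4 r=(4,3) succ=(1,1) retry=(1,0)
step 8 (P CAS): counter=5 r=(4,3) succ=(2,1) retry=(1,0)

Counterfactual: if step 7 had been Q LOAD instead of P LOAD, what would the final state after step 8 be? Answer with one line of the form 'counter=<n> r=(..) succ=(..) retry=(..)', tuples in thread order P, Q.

counter=4 r=(3,4) succ=(1,1) retry=(2,0)

(re-executing from step 7 with the substitution; state before step 7: counter=4 r=(3,3) succ=(1,1) retry=(1,0))
step 7 (Q LOAD): counter=4 r=(3,4) succ=(1,1) retry=(1,0)
step 8 (P CAS): counter=4 r=(3,4) succ=(1,1) retry=(2,0)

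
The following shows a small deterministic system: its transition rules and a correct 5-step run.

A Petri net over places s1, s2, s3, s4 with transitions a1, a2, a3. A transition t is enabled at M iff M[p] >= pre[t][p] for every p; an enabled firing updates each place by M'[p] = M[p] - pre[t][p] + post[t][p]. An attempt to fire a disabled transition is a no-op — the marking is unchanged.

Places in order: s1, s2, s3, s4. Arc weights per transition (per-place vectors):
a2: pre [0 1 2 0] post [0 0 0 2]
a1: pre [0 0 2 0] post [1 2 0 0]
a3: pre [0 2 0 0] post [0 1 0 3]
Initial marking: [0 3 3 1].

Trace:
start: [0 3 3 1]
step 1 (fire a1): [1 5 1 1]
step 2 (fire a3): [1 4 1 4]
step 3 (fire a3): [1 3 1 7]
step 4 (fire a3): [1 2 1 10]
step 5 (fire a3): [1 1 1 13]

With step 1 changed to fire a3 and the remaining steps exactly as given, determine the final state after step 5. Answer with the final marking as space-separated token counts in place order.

(re-executing from step 1 with the substitution; state before step 1: [0 3 3 1])
step 1 (fire a3): [0 2 3 4]
step 2 (fire a3): [0 1 3 7]
step 3 (fire a3): [0 1 3 7]
step 4 (fire a3): [0 1 3 7]
step 5 (fire a3): [0 1 3 7]

0 1 3 7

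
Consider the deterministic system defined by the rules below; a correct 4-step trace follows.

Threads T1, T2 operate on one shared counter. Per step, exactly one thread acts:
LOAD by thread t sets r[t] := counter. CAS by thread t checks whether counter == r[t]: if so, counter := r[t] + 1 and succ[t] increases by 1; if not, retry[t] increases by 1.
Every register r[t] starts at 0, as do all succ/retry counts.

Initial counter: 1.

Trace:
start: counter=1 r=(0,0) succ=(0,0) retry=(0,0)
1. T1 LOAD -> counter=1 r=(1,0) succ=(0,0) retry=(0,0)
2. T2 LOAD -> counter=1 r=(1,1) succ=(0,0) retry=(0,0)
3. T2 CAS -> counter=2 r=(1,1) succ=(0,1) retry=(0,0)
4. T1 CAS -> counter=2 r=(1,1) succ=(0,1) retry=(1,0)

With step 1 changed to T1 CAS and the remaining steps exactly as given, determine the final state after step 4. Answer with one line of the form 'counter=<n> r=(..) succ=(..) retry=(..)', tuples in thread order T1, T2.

counter=2 r=(0,1) succ=(0,1) retry=(2,0)

(re-executing from step 1 with the substitution; state before step 1: counter=1 r=(0,0) succ=(0,0) retry=(0,0))
1. T1 CAS -> counter=1 r=(0,0) succ=(0,0) retry=(1,0)
2. T2 LOAD -> counter=1 r=(0,1) succ=(0,0) retry=(1,0)
3. T2 CAS -> counter=2 r=(0,1) succ=(0,1) retry=(1,0)
4. T1 CAS -> counter=2 r=(0,1) succ=(0,1) retry=(2,0)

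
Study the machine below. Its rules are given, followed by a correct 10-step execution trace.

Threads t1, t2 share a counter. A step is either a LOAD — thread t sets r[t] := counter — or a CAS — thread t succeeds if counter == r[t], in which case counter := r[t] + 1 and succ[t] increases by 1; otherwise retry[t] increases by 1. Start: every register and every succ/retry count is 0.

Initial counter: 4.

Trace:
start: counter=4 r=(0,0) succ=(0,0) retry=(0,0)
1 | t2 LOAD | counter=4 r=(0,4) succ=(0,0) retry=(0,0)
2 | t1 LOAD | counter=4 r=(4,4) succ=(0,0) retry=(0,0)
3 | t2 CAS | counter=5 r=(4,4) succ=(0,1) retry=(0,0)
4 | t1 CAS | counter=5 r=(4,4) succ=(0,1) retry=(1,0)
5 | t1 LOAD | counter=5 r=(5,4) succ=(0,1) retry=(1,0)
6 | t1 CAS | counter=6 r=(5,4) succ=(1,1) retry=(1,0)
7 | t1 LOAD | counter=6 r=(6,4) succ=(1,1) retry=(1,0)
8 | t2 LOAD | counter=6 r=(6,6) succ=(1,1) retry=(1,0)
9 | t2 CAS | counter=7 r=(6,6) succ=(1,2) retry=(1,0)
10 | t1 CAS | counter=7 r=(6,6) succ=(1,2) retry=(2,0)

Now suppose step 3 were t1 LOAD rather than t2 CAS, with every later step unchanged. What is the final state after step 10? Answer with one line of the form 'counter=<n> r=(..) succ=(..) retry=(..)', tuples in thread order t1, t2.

(re-executing from step 3 with the substitution; state before step 3: counter=4 r=(4,4) succ=(0,0) retry=(0,0))
3 | t1 LOAD | counter=4 r=(4,4) succ=(0,0) retry=(0,0)
4 | t1 CAS | counter=5 r=(4,4) succ=(1,0) retry=(0,0)
5 | t1 LOAD | counter=5 r=(5,4) succ=(1,0) retry=(0,0)
6 | t1 CAS | counter=6 r=(5,4) succ=(2,0) retry=(0,0)
7 | t1 LOAD | counter=6 r=(6,4) succ=(2,0) retry=(0,0)
8 | t2 LOAD | counter=6 r=(6,6) succ=(2,0) retry=(0,0)
9 | t2 CAS | counter=7 r=(6,6) succ=(2,1) retry=(0,0)
10 | t1 CAS | counter=7 r=(6,6) succ=(2,1) retry=(1,0)

counter=7 r=(6,6) succ=(2,1) retry=(1,0)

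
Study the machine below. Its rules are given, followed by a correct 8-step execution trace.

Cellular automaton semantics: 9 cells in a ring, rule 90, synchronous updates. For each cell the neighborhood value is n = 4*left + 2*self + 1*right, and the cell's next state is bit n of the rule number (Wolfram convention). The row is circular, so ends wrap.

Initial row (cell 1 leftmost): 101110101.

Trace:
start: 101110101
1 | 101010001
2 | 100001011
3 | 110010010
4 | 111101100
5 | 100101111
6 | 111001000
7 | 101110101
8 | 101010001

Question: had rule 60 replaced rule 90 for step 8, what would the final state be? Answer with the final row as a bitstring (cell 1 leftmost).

011001111

(re-executing step 8 under rule 60; state before step 8: 101110101)
8 | 011001111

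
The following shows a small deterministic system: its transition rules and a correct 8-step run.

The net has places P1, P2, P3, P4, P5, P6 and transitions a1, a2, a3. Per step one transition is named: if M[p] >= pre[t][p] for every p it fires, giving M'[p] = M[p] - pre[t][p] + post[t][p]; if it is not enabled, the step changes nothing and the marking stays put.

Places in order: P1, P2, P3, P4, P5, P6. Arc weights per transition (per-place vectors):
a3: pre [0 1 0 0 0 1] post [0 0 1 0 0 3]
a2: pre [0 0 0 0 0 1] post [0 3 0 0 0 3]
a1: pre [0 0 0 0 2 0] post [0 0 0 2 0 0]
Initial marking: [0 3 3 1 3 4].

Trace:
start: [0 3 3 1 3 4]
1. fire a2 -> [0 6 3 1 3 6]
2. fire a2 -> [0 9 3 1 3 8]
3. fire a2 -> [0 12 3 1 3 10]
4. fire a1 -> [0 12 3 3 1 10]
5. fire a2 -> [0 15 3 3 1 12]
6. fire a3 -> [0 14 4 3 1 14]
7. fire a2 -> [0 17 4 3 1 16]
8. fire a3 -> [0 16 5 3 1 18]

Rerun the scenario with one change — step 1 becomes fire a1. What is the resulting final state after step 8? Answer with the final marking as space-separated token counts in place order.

0 13 5 3 1 16

(re-executing from step 1 with the substitution; state before step 1: [0 3 3 1 3 4])
1. fire a1 -> [0 3 3 3 1 4]
2. fire a2 -> [0 6 3 3 1 6]
3. fire a2 -> [0 9 3 3 1 8]
4. fire a1 -> [0 9 3 3 1 8]
5. fire a2 -> [0 12 3 3 1 10]
6. fire a3 -> [0 11 4 3 1 12]
7. fire a2 -> [0 14 4 3 1 14]
8. fire a3 -> [0 13 5 3 1 16]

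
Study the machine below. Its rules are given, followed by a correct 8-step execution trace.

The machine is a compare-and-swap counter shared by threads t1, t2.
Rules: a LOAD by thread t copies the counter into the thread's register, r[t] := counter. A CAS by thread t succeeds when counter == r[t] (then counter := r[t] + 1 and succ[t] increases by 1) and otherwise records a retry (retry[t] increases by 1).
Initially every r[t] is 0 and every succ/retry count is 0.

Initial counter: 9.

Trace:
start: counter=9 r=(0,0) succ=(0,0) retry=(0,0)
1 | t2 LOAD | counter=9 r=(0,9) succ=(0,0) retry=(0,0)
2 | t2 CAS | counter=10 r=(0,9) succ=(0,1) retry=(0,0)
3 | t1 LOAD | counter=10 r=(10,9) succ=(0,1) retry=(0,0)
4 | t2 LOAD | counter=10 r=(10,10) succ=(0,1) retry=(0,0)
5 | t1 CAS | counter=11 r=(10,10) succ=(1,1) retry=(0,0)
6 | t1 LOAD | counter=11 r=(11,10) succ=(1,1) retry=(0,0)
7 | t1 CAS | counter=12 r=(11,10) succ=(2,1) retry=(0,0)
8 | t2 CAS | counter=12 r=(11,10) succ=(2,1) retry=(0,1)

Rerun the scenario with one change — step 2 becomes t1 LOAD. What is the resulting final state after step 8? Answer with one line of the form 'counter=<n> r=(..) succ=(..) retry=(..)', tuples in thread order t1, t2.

(re-executing from step 2 with the substitution; state before step 2: counter=9 r=(0,9) succ=(0,0) retry=(0,0))
2 | t1 LOAD | counter=9 r=(9,9) succ=(0,0) retry=(0,0)
3 | t1 LOAD | counter=9 r=(9,9) succ=(0,0) retry=(0,0)
4 | t2 LOAD | counter=9 r=(9,9) succ=(0,0) retry=(0,0)
5 | t1 CAS | counter=10 r=(9,9) succ=(1,0) retry=(0,0)
6 | t1 LOAD | counter=10 r=(10,9) succ=(1,0) retry=(0,0)
7 | t1 CAS | counter=11 r=(10,9) succ=(2,0) retry=(0,0)
8 | t2 CAS | counter=11 r=(10,9) succ=(2,0) retry=(0,1)

counter=11 r=(10,9) succ=(2,0) retry=(0,1)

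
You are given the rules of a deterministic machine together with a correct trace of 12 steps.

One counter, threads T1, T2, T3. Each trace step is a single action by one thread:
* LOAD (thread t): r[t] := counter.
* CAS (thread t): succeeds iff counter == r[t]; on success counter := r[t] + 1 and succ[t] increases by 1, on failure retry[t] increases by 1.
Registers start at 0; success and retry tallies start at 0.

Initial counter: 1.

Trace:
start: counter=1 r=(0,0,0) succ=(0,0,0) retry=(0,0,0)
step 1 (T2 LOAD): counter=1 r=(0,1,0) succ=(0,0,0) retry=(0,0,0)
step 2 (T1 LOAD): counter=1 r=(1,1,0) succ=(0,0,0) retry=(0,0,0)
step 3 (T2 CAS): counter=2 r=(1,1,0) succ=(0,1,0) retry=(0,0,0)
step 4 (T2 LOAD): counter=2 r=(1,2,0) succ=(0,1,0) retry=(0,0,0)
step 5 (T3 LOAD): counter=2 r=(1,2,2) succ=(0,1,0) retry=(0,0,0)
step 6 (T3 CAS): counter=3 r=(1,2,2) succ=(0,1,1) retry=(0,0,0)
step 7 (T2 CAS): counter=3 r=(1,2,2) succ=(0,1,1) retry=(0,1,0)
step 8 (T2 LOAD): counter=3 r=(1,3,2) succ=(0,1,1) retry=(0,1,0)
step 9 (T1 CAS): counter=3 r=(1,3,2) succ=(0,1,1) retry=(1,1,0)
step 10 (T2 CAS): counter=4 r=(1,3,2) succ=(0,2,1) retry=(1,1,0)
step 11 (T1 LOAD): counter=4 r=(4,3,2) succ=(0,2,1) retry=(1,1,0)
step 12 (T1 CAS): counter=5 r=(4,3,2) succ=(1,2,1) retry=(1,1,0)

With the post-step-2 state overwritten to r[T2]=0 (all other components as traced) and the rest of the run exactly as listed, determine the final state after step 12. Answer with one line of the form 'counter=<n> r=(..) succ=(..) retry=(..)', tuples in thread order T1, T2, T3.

state after step 2 := counter=1 r=(1,0,0) succ=(0,0,0) retry=(0,0,0)
step 3 (T2 CAS): counter=1 r=(1,0,0) succ=(0,0,0) retry=(0,1,0)
step 4 (T2 LOAD): counter=1 r=(1,1,0) succ=(0,0,0) retry=(0,1,0)
step 5 (T3 LOAD): counter=1 r=(1,1,1) succ=(0,0,0) retry=(0,1,0)
step 6 (T3 CAS): counter=2 r=(1,1,1) succ=(0,0,1) retry=(0,1,0)
step 7 (T2 CAS): counter=2 r=(1,1,1) succ=(0,0,1) retry=(0,2,0)
step 8 (T2 LOAD): counter=2 r=(1,2,1) succ=(0,0,1) retry=(0,2,0)
step 9 (T1 CAS): counter=2 r=(1,2,1) succ=(0,0,1) retry=(1,2,0)
step 10 (T2 CAS): counter=3 r=(1,2,1) succ=(0,1,1) retry=(1,2,0)
step 11 (T1 LOAD): counter=3 r=(3,2,1) succ=(0,1,1) retry=(1,2,0)
step 12 (T1 CAS): counter=4 r=(3,2,1) succ=(1,1,1) retry=(1,2,0)

counter=4 r=(3,2,1) succ=(1,1,1) retry=(1,2,0)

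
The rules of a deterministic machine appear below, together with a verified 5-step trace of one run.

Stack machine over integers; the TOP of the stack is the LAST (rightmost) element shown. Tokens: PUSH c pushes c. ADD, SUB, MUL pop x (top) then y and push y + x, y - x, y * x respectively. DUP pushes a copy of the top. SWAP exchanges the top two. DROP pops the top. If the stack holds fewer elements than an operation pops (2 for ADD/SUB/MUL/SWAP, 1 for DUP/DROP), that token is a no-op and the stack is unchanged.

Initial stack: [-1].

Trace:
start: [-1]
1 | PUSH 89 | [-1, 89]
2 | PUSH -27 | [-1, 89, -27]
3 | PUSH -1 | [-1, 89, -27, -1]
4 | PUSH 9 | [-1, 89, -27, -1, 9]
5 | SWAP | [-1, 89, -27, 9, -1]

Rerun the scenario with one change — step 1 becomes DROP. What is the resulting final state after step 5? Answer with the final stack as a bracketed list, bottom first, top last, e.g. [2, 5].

[-27, 9, -1]

(re-executing from step 1 with the substitution; state before step 1: [-1])
1 | DROP | []
2 | PUSH -27 | [-27]
3 | PUSH -1 | [-27, -1]
4 | PUSH 9 | [-27, -1, 9]
5 | SWAP | [-27, 9, -1]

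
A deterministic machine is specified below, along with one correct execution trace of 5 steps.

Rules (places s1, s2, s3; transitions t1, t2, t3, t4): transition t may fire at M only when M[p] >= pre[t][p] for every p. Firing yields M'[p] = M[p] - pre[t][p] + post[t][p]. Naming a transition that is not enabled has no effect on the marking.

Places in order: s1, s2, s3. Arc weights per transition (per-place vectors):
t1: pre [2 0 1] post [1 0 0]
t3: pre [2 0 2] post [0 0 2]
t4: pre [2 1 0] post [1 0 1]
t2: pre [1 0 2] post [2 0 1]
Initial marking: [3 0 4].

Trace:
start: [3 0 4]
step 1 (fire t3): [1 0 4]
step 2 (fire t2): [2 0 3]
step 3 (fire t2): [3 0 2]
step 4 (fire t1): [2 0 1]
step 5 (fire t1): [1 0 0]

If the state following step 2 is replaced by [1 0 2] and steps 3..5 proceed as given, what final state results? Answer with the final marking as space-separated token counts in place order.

state after step 2 := [1 0 2]
step 3 (fire t2): [2 0 1]
step 4 (fire t1): [1 0 0]
step 5 (fire t1): [1 0 0]

1 0 0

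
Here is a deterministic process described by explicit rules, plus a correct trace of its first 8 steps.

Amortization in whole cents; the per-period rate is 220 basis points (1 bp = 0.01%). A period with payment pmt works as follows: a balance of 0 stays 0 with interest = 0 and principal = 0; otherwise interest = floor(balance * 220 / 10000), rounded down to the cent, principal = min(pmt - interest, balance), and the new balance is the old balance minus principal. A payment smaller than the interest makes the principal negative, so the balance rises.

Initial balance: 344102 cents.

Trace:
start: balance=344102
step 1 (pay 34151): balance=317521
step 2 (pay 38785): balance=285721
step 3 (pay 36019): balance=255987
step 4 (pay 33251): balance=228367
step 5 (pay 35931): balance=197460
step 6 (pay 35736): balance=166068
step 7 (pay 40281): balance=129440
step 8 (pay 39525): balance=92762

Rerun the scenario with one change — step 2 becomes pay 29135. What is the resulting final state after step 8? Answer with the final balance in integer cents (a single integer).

103758

(re-executing from step 2 with the substitution; state before step 2: balance=317521)
step 2 (pay 29135): balance=295371
step 3 (pay 36019): balance=265850
step 4 (pay 33251): balance=238447
step 5 (pay 35931): balance=207761
step 6 (pay 35736): balance=176595
step 7 (pay 40281): balance=140199
step 8 (pay 39525): balance=103758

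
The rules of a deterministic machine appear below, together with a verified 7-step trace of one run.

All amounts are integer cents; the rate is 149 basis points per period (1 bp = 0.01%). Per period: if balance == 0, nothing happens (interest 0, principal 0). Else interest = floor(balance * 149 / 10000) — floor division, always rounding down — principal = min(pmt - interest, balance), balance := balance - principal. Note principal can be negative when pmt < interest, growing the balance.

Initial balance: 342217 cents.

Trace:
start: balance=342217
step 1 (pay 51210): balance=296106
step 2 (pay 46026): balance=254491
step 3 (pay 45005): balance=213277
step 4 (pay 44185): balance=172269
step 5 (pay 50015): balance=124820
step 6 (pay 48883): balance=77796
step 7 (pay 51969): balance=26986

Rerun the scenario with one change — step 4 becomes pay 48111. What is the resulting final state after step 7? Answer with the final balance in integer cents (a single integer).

22882

(re-executing from step 4 with the substitution; state before step 4: balance=213277)
step 4 (pay 48111): balance=168343
step 5 (pay 50015): balance=120836
step 6 (pay 48883): balance=73753
step 7 (pay 51969): balance=22882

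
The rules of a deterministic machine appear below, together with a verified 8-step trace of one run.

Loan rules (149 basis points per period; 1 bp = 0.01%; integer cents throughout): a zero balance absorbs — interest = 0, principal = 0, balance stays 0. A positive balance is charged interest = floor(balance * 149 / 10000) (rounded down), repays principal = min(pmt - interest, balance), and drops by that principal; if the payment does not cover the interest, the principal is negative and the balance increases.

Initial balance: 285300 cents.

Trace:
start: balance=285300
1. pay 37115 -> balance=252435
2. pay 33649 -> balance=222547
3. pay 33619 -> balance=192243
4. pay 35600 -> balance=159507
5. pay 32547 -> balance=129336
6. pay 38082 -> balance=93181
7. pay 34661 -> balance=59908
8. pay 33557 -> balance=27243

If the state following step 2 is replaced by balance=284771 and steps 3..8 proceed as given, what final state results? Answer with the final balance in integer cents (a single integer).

state after step 2 := balance=284771
3. pay 33619 -> balance=255395
4. pay 35600 -> balance=223600
5. pay 32547 -> balance=194384
6. pay 38082 -> balance=159198
7. pay 34661 -> balance=126909
8. pay 33557 -> balance=95242

95242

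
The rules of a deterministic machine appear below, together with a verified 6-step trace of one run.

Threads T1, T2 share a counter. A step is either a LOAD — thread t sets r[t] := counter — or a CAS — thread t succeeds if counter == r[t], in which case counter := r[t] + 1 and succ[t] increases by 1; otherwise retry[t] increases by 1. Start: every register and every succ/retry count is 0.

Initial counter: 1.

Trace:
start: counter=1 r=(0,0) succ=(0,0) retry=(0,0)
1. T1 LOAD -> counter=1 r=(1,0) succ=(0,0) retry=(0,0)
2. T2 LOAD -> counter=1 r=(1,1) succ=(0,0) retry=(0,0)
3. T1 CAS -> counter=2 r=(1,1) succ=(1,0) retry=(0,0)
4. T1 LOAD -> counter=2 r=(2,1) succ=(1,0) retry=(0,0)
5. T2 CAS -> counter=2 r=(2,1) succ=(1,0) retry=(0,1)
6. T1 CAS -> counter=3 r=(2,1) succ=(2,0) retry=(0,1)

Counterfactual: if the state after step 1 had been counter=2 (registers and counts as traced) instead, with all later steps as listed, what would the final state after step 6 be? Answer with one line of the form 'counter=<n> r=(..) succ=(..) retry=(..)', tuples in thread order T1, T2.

state after step 1 := counter=2 r=(1,0) succ=(0,0) retry=(0,0)
2. T2 LOAD -> counter=2 r=(1,2) succ=(0,0) retry=(0,0)
3. T1 CAS -> counter=2 r=(1,2) succ=(0,0) retry=(1,0)
4. T1 LOAD -> counter=2 r=(2,2) succ=(0,0) retry=(1,0)
5. T2 CAS -> counter=3 r=(2,2) succ=(0,1) retry=(1,0)
6. T1 CAS -> counter=3 r=(2,2) succ=(0,1) retry=(2,0)

counter=3 r=(2,2) succ=(0,1) retry=(2,0)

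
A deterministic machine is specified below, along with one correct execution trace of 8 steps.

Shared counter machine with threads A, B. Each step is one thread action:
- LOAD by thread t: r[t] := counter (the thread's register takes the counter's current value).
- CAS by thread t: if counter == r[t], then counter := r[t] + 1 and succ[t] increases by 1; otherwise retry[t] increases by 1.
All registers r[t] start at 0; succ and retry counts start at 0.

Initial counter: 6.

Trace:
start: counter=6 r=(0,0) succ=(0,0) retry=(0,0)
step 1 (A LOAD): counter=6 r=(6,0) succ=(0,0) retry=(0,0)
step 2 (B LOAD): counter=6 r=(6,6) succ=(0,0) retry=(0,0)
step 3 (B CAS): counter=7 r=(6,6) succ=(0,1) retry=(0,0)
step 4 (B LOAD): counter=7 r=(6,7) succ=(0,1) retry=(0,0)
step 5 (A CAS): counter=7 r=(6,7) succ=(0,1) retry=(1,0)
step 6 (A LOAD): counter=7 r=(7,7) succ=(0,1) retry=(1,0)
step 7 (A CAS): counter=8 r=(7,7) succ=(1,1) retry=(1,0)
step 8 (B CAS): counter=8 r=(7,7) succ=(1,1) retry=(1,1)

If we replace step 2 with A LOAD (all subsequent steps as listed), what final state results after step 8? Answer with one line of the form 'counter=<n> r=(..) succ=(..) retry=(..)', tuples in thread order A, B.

counter=8 r=(7,6) succ=(2,0) retry=(0,2)

(re-executing from step 2 with the substitution; state before step 2: counter=6 r=(6,0) succ=(0,0) retry=(0,0))
step 2 (A LOAD): counter=6 r=(6,0) succ=(0,0) retry=(0,0)
step 3 (B CAS): counter=6 r=(6,0) succ=(0,0) retry=(0,1)
step 4 (B LOAD): counter=6 r=(6,6) succ=(0,0) retry=(0,1)
step 5 (A CAS): counter=7 r=(6,6) succ=(1,0) retry=(0,1)
step 6 (A LOAD): counter=7 r=(7,6) succ=(1,0) retry=(0,1)
step 7 (A CAS): counter=8 r=(7,6) succ=(2,0) retry=(0,1)
step 8 (B CAS): counter=8 r=(7,6) succ=(2,0) retry=(0,2)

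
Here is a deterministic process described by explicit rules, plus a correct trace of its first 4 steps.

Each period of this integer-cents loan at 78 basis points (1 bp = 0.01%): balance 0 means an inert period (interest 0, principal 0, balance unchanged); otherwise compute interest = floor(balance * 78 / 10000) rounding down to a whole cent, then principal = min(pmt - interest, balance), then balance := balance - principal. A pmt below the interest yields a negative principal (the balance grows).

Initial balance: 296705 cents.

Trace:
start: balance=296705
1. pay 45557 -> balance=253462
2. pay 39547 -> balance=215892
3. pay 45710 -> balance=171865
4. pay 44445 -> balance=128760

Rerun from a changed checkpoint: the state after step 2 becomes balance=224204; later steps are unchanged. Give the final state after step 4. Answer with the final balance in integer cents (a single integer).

137202

state after step 2 := balance=224204
3. pay 45710 -> balance=180242
4. pay 44445 -> balance=137202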